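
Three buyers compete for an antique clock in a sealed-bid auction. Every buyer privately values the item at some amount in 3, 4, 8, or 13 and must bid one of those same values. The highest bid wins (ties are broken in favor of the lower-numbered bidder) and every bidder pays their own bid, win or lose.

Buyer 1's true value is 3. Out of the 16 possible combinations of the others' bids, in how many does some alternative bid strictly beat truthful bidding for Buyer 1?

Others bid (3, 4): truth gives -3; bid 4 gives -1 > -3. Violating.
Others bid (4, 3): truth gives -3; bid 4 gives -1 > -3. Violating.
Others bid (4, 4): truth gives -3; bid 4 gives -1 > -3. Violating.
Others bid (3, 3): truth gives 0; no alternative beats it.
Others bid (3, 8): truth gives -3; no alternative beats it.
(Checking all 16 profiles: 3 have a profitable deviation, 13 do not.)

3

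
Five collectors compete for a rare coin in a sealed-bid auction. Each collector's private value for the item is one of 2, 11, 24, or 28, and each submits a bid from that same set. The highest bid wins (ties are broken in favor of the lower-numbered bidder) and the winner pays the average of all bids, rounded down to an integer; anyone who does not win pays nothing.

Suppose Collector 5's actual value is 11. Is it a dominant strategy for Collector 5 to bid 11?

Consider the case where Collector 1 bids 2, Collector 2 bids 2, Collector 3 bids 2 and Collector 4 bids 11.
Truthful bid 11: loses, pays 0, utility 0.
Bid 24 instead: wins, pays 8, utility 11 - 8 = 3.
Since 3 > 0, bidding 24 is strictly better here, so truthful bidding is not dominant.

No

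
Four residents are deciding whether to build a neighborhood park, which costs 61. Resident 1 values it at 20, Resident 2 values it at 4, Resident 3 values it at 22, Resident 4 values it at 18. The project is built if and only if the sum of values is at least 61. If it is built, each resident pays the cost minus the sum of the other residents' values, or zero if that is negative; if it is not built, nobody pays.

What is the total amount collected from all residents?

52

Total value 64 ≥ cost 61, so it is built.
Resident 1: others sum to 44; max(0, 61 - 44) = 17.
Resident 2: others sum to 60; max(0, 61 - 60) = 1.
Resident 3: others sum to 42; max(0, 61 - 42) = 19.
Resident 4: others sum to 46; max(0, 61 - 46) = 15.
Total collected = 17 + 1 + 19 + 15 = 52.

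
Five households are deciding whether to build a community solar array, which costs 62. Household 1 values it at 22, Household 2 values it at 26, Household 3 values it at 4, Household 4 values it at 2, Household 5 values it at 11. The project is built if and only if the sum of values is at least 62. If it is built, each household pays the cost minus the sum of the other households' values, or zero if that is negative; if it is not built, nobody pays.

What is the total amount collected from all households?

51

Total value 65 ≥ cost 62, so it is built.
Household 1: others sum to 43; max(0, 62 - 43) = 19.
Household 2: others sum to 39; max(0, 62 - 39) = 23.
Household 3: others sum to 61; max(0, 62 - 61) = 1.
Household 4: others sum to 63; max(0, 62 - 63) = 0.
Household 5: others sum to 54; max(0, 62 - 54) = 8.
Total collected = 19 + 23 + 1 + 0 + 8 = 51.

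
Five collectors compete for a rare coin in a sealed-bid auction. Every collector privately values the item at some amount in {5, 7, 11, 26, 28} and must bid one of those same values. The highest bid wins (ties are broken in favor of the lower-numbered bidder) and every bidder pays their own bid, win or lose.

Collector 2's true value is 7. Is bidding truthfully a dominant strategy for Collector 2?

No

Consider the case where Collector 1 bids 5, Collector 3 bids 5, Collector 4 bids 5 and Collector 5 bids 11.
Truthful bid 7: loses but pays 7, utility -7.
Bid 5 instead: loses but pays 5, utility -5.
Since -5 > -7, bidding 5 is strictly better here, so truthful bidding is not dominant.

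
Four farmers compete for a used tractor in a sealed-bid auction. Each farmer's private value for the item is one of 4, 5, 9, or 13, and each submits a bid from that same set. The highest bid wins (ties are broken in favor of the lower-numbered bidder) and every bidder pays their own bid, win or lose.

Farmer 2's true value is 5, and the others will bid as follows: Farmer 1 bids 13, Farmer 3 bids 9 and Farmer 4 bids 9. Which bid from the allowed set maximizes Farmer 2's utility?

Bid 4: loses but pays 4, utility -4.
Bid 5: loses but pays 5, utility -5.
Bid 9: loses but pays 9, utility -9.
Bid 13: loses but pays 13, utility -13.
The best choice is 4 with utility -4.

4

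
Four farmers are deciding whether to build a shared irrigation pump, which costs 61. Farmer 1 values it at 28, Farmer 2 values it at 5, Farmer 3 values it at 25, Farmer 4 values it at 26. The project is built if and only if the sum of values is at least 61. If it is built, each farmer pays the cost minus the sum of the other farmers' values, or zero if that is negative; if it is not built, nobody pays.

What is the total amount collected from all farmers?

10

Total value 84 ≥ cost 61, so it is built.
Farmer 1: others sum to 56; max(0, 61 - 56) = 5.
Farmer 2: others sum to 79; max(0, 61 - 79) = 0.
Farmer 3: others sum to 59; max(0, 61 - 59) = 2.
Farmer 4: others sum to 58; max(0, 61 - 58) = 3.
Total collected = 5 + 0 + 2 + 3 = 10.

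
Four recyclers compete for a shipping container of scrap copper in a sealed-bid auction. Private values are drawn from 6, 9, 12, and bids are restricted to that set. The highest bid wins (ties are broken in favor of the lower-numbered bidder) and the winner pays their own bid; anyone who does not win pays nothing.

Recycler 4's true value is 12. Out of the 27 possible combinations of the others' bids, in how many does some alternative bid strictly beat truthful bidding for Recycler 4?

Others bid (6, 6, 6): truth gives 0; bid 9 gives 3 > 0. Violating.
Others bid (6, 6, 9): truth gives 0; no alternative beats it.
Others bid (6, 6, 12): truth gives 0; no alternative beats it.
(Checking all 27 profiles: 1 has a profitable deviation, 26 do not.)

1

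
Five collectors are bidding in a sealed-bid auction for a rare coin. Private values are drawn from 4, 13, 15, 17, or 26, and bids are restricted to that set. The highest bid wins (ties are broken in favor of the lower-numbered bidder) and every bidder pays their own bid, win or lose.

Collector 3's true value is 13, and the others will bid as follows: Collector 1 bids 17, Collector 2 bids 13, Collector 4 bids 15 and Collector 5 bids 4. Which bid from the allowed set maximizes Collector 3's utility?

Bid 4: loses but pays 4, utility -4.
Bid 13: loses but pays 13, utility -13.
Bid 15: loses but pays 15, utility -15.
Bid 17: loses but pays 17, utility -17.
Bid 26: wins, pays 26, utility 13 - 26 = -13.
The best choice is 4 with utility -4.

4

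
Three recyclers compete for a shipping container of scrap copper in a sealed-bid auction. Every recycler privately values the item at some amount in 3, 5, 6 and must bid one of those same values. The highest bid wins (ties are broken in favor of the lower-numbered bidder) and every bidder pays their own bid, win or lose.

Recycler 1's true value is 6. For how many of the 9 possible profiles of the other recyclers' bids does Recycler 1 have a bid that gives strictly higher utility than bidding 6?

4

Others bid (3, 3): truth gives 0; bid 3 gives 3 > 0. Violating.
Others bid (3, 5): truth gives 0; bid 5 gives 1 > 0. Violating.
Others bid (5, 3): truth gives 0; bid 5 gives 1 > 0. Violating.
Others bid (5, 5): truth gives 0; bid 5 gives 1 > 0. Violating.
Others bid (3, 6): truth gives 0; no alternative beats it.
Others bid (5, 6): truth gives 0; no alternative beats it.
(Checking all 9 profiles: 4 have a profitable deviation, 5 do not.)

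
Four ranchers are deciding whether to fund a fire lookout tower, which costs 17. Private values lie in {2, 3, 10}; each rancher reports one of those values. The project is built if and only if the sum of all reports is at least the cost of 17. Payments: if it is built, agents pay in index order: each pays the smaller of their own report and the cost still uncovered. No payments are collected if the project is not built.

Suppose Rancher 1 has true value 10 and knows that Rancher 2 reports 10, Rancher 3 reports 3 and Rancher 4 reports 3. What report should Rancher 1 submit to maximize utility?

Report 2: project built, pays 2, utility 10 - 2 = 8.
Report 3: project built, pays 3, utility 10 - 3 = 7.
Report 10: project built, pays 10, utility 10 - 10 = 0.
The best choice is 2 with utility 8.

2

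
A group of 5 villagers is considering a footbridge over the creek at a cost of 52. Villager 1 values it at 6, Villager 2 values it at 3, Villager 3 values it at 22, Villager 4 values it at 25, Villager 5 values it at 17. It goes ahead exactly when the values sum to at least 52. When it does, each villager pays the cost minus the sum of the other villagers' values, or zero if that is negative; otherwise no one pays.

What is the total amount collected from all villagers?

5

Total value 73 ≥ cost 52, so it is built.
Villager 1: others sum to 67; max(0, 52 - 67) = 0.
Villager 2: others sum to 70; max(0, 52 - 70) = 0.
Villager 3: others sum to 51; max(0, 52 - 51) = 1.
Villager 4: others sum to 48; max(0, 52 - 48) = 4.
Villager 5: others sum to 56; max(0, 52 - 56) = 0.
Total collected = 0 + 0 + 1 + 4 + 0 = 5.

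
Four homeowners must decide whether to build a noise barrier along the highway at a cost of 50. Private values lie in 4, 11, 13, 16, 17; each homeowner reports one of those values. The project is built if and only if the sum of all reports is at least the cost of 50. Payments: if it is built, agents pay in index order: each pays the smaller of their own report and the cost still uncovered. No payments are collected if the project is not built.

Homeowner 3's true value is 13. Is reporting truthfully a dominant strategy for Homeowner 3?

Consider the case where Homeowner 1 reports 11, Homeowner 2 reports 11 and Homeowner 4 reports 17.
Truthful report 13: project built, pays 13, utility 13 - 13 = 0.
Report 11 instead: project built, pays 11, utility 13 - 11 = 2.
Since 2 > 0, reporting 11 is strictly better here, so truthful reporting is not dominant.

No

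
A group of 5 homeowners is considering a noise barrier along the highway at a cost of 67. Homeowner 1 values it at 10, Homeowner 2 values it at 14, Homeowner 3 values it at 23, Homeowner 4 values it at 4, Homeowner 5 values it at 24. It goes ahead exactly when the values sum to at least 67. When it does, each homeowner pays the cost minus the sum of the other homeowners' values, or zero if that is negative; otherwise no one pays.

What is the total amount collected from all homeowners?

Total value 75 ≥ cost 67, so it is built.
Homeowner 1: others sum to 65; max(0, 67 - 65) = 2.
Homeowner 2: others sum to 61; max(0, 67 - 61) = 6.
Homeowner 3: others sum to 52; max(0, 67 - 52) = 15.
Homeowner 4: others sum to 71; max(0, 67 - 71) = 0.
Homeowner 5: others sum to 51; max(0, 67 - 51) = 16.
Total collected = 2 + 6 + 15 + 0 + 16 = 39.

39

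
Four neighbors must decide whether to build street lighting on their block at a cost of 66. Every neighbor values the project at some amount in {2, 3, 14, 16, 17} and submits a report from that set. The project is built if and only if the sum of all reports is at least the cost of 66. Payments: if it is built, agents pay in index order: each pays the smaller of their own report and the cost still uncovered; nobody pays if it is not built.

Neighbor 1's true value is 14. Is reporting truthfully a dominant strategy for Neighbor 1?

Check each profile of the others' reports and compare truth against every alternative report.
Others report (2, 2, 2): truth gives 0, best alternative gives 0.
Others report (2, 2, 3): truth gives 0, best alternative gives 0.
Others report (2, 2, 14): truth gives 0, best alternative gives 0.
Others report (2, 2, 16): truth gives 0, best alternative gives 0.
Others report (2, 2, 17): truth gives 0, best alternative gives 0.
Others report (2, 3, 2): truth gives 0, best alternative gives 0.
(Remaining 119 profiles checked similarly; truth is weakly best in each.)
In every case the truthful report is at least as good as any alternative, so it is a dominant strategy.

Yes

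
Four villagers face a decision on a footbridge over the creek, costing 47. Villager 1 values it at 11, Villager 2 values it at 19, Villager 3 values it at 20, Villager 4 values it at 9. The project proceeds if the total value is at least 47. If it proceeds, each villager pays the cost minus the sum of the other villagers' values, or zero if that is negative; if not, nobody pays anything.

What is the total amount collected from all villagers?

Total value 59 ≥ cost 47, so it is built.
Villager 1: others sum to 48; max(0, 47 - 48) = 0.
Villager 2: others sum to 40; max(0, 47 - 40) = 7.
Villager 3: others sum to 39; max(0, 47 - 39) = 8.
Villager 4: others sum to 50; max(0, 47 - 50) = 0.
Total collected = 0 + 7 + 8 + 0 = 15.

15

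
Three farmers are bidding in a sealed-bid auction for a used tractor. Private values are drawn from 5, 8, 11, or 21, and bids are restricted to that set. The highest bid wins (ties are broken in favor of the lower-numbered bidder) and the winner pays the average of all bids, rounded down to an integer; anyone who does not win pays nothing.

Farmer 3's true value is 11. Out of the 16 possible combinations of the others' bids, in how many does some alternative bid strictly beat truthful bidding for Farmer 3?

1

Others bid (5, 5): truth gives 4; bid 8 gives 5 > 4. Violating.
Others bid (5, 8): truth gives 3; no alternative beats it.
Others bid (5, 11): truth gives 0; no alternative beats it.
(Checking all 16 profiles: 1 has a profitable deviation, 15 do not.)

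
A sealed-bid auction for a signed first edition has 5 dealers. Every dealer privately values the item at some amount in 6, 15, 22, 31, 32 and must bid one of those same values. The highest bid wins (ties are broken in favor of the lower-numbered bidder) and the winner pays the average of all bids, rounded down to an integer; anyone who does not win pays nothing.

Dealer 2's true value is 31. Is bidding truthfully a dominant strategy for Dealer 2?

Consider the case where Dealer 1 bids 6, Dealer 3 bids 6, Dealer 4 bids 6 and Dealer 5 bids 6.
Truthful bid 31: wins, pays 11, utility 31 - 11 = 20.
Bid 15 instead: wins, pays 7, utility 31 - 7 = 24.
Since 24 > 20, bidding 15 is strictly better here, so truthful bidding is not dominant.

No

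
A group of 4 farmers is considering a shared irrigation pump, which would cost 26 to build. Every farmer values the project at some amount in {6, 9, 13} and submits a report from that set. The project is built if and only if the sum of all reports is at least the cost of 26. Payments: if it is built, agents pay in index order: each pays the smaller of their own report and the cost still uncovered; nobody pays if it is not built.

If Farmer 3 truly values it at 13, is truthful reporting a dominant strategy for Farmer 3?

No

Consider the case where Farmer 1 reports 6, Farmer 2 reports 6 and Farmer 4 reports 6.
Truthful report 13: project built, pays 13, utility 13 - 13 = 0.
Report 9 instead: project built, pays 9, utility 13 - 9 = 4.
Since 4 > 0, reporting 9 is strictly better here, so truthful reporting is not dominant.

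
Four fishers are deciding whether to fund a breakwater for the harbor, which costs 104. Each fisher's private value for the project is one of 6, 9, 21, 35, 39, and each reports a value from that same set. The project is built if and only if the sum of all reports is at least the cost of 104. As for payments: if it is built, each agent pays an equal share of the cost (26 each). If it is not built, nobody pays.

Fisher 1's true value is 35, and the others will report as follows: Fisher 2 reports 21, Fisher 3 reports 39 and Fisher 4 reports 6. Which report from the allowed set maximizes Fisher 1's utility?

Report 6: project not built, utility 0.
Report 9: project not built, utility 0.
Report 21: project not built, utility 0.
Report 35: project not built, utility 0.
Report 39: project built, pays 26, utility 35 - 26 = 9.
The best choice is 39 with utility 9.

39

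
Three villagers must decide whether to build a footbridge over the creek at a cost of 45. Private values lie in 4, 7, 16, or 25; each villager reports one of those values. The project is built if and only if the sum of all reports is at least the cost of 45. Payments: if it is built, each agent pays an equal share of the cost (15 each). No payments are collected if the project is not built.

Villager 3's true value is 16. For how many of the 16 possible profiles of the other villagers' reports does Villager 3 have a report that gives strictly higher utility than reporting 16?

Others report (4, 16): truth gives 0; report 25 gives 1 > 0. Violating.
Others report (7, 16): truth gives 0; report 25 gives 1 > 0. Violating.
Others report (16, 4): truth gives 0; report 25 gives 1 > 0. Violating.
Others report (16, 7): truth gives 0; report 25 gives 1 > 0. Violating.
Others report (4, 4): truth gives 0; no alternative beats it.
Others report (4, 7): truth gives 0; no alternative beats it.
(Checking all 16 profiles: 4 have a profitable deviation, 12 do not.)

4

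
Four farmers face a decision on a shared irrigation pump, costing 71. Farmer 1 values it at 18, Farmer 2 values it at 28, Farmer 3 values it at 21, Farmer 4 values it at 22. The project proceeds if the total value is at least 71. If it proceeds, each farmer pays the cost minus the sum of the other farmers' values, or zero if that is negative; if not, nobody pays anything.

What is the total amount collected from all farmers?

Total value 89 ≥ cost 71, so it is built.
Farmer 1: others sum to 71; max(0, 71 - 71) = 0.
Farmer 2: others sum to 61; max(0, 71 - 61) = 10.
Farmer 3: others sum to 68; max(0, 71 - 68) = 3.
Farmer 4: others sum to 67; max(0, 71 - 67) = 4.
Total collected = 0 + 10 + 3 + 4 = 17.

17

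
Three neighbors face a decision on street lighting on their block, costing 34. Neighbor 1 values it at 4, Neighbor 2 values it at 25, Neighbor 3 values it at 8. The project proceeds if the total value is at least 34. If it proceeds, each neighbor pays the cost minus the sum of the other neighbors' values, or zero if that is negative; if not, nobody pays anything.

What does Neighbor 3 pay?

5

Total value 37 ≥ cost 34, so the project is built.
The other neighbors' values sum to 29.
Cost minus that sum is 34 - 29 = 5.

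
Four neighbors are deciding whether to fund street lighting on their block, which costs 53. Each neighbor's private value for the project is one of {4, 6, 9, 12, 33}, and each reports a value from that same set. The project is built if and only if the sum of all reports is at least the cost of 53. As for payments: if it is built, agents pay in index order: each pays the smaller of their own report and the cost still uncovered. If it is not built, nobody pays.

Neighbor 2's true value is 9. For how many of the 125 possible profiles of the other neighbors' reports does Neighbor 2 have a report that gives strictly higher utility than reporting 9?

43

Others report (4, 12, 33): truth gives 0; report 4 gives 5 > 0. Violating.
Others report (4, 33, 12): truth gives 0; report 4 gives 5 > 0. Violating.
Others report (4, 33, 33): truth gives 0; report 4 gives 5 > 0. Violating.
Others report (6, 9, 33): truth gives 0; report 6 gives 3 > 0. Violating.
Others report (4, 4, 4): truth gives 0; no alternative beats it.
Others report (4, 4, 6): truth gives 0; no alternative beats it.
(Checking all 125 profiles: 43 have a profitable deviation, 82 do not.)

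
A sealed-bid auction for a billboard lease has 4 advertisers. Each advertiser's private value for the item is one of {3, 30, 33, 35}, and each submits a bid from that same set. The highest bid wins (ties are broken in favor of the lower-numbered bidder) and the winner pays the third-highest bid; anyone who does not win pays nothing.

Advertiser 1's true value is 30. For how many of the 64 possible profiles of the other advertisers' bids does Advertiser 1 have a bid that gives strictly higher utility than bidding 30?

Others bid (3, 3, 33): truth gives 0; bid 33 gives 27 > 0. Violating.
Others bid (3, 3, 35): truth gives 0; bid 35 gives 27 > 0. Violating.
Others bid (3, 33, 3): truth gives 0; bid 33 gives 27 > 0. Violating.
Others bid (3, 35, 3): truth gives 0; bid 35 gives 27 > 0. Violating.
Others bid (3, 3, 3): truth gives 27; no alternative beats it.
Others bid (3, 3, 30): truth gives 27; no alternative beats it.
(Checking all 64 profiles: 6 have a profitable deviation, 58 do not.)

6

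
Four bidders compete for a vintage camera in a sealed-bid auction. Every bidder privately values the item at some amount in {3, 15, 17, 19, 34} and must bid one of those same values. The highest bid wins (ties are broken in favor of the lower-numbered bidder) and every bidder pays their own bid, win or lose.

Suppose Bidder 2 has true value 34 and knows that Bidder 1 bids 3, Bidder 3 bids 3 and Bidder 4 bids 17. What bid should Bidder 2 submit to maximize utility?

17

Bid 3: loses but pays 3, utility -3.
Bid 15: loses but pays 15, utility -15.
Bid 17: wins, pays 17, utility 34 - 17 = 17.
Bid 19: wins, pays 19, utility 34 - 19 = 15.
Bid 34: wins, pays 34, utility 34 - 34 = 0.
The best choice is 17 with utility 17.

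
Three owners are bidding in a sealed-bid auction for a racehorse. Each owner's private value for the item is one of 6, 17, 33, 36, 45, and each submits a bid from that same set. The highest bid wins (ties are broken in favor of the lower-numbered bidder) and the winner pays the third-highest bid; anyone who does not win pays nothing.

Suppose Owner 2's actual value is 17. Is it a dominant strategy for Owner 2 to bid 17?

No

Consider the case where Owner 1 bids 6 and Owner 3 bids 33.
Truthful bid 17: loses, pays 0, utility 0.
Bid 33 instead: wins, pays 6, utility 17 - 6 = 11.
Since 11 > 0, bidding 33 is strictly better here, so truthful bidding is not dominant.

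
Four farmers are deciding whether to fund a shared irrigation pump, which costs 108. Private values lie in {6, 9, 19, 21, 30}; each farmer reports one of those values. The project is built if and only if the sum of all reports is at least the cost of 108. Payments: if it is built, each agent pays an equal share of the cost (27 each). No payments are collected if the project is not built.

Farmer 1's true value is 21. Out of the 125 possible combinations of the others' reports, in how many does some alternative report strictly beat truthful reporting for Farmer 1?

Others report (30, 30, 30): truth gives -6; report 6 gives 0 > -6. Violating.
Others report (6, 6, 6): truth gives 0; no alternative beats it.
Others report (6, 6, 9): truth gives 0; no alternative beats it.
(Checking all 125 profiles: 1 has a profitable deviation, 124 do not.)

1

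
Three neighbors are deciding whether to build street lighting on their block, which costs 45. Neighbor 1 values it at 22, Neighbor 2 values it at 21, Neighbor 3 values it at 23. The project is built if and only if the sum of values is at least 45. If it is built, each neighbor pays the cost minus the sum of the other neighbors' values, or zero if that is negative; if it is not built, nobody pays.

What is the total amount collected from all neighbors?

3

Total value 66 ≥ cost 45, so it is built.
Neighbor 1: others sum to 44; max(0, 45 - 44) = 1.
Neighbor 2: others sum to 45; max(0, 45 - 45) = 0.
Neighbor 3: others sum to 43; max(0, 45 - 43) = 2.
Total collected = 1 + 0 + 2 = 3.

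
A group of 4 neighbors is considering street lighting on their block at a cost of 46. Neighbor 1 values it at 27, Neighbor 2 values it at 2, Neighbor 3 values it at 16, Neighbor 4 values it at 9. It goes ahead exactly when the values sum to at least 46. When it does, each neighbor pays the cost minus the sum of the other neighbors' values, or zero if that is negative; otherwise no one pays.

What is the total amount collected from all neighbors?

28

Total value 54 ≥ cost 46, so it is built.
Neighbor 1: others sum to 27; max(0, 46 - 27) = 19.
Neighbor 2: others sum to 52; max(0, 46 - 52) = 0.
Neighbor 3: others sum to 38; max(0, 46 - 38) = 8.
Neighbor 4: others sum to 45; max(0, 46 - 45) = 1.
Total collected = 19 + 0 + 8 + 1 = 28.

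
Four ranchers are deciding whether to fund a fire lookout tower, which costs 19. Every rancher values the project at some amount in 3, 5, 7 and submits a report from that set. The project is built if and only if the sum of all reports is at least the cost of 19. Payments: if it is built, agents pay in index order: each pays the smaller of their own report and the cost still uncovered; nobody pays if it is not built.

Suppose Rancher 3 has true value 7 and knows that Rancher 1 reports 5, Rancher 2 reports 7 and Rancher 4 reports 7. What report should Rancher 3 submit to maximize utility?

Report 3: project built, pays 3, utility 7 - 3 = 4.
Report 5: project built, pays 5, utility 7 - 5 = 2.
Report 7: project built, pays 7, utility 7 - 7 = 0.
The best choice is 3 with utility 4.

3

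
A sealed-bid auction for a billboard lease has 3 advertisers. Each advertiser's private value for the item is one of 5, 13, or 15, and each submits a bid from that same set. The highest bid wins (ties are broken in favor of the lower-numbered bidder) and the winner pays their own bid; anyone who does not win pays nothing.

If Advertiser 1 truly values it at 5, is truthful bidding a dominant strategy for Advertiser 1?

Yes

Check each profile of the others' bids and compare truth against every alternative bid.
Others bid (5, 5): truth gives 0, best alternative gives -8.
Others bid (5, 13): truth gives 0, best alternative gives -8.
Others bid (13, 5): truth gives 0, best alternative gives -8.
Others bid (13, 13): truth gives 0, best alternative gives -8.
Others bid (5, 15): truth gives 0, best alternative gives 0.
Others bid (13, 15): truth gives 0, best alternative gives 0.
(Remaining 3 profiles checked similarly; truth is weakly best in each.)
In every case the truthful bid is at least as good as any alternative, so it is a dominant strategy.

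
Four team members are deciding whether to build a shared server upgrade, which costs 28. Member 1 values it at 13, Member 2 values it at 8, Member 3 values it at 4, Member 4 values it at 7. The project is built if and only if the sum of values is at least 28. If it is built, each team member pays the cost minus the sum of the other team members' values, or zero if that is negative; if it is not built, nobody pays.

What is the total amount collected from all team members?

Total value 32 ≥ cost 28, so it is built.
Member 1: others sum to 19; max(0, 28 - 19) = 9.
Member 2: others sum to 24; max(0, 28 - 24) = 4.
Member 3: others sum to 28; max(0, 28 - 28) = 0.
Member 4: others sum to 25; max(0, 28 - 25) = 3.
Total collected = 9 + 4 + 0 + 3 = 16.

16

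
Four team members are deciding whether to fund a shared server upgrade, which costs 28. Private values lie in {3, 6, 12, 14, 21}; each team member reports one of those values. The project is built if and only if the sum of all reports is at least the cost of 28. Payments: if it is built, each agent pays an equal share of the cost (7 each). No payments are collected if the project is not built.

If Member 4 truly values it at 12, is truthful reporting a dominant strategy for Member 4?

Consider the case where Member 1 reports 3, Member 2 reports 3 and Member 3 reports 3.
Truthful report 12: project not built, utility 0.
Report 21 instead: project built, pays 7, utility 12 - 7 = 5.
Since 5 > 0, reporting 21 is strictly better here, so truthful reporting is not dominant.

No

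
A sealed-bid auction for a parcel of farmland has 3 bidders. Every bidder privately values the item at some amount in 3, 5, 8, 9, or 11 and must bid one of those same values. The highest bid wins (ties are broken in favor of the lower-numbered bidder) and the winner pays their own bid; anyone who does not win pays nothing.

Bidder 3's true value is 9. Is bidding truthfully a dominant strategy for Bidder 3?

Consider the case where Bidder 1 bids 3 and Bidder 2 bids 3.
Truthful bid 9: wins, pays 9, utility 9 - 9 = 0.
Bid 5 instead: wins, pays 5, utility 9 - 5 = 4.
Since 4 > 0, bidding 5 is strictly better here, so truthful bidding is not dominant.

No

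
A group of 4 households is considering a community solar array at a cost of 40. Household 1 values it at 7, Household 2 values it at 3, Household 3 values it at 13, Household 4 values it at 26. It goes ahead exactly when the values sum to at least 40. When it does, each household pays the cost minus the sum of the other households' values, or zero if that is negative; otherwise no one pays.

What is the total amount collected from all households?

21

Total value 49 ≥ cost 40, so it is built.
Household 1: others sum to 42; max(0, 40 - 42) = 0.
Household 2: others sum to 46; max(0, 40 - 46) = 0.
Household 3: others sum to 36; max(0, 40 - 36) = 4.
Household 4: others sum to 23; max(0, 40 - 23) = 17.
Total collected = 0 + 0 + 4 + 17 = 21.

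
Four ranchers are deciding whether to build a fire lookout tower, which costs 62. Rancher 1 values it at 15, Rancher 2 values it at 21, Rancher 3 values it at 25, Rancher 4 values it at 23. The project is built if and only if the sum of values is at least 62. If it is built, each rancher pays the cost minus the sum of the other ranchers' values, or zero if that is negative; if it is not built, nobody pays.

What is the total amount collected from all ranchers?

Total value 84 ≥ cost 62, so it is built.
Rancher 1: others sum to 69; max(0, 62 - 69) = 0.
Rancher 2: others sum to 63; max(0, 62 - 63) = 0.
Rancher 3: others sum to 59; max(0, 62 - 59) = 3.
Rancher 4: others sum to 61; max(0, 62 - 61) = 1.
Total collected = 0 + 0 + 3 + 1 = 4.

4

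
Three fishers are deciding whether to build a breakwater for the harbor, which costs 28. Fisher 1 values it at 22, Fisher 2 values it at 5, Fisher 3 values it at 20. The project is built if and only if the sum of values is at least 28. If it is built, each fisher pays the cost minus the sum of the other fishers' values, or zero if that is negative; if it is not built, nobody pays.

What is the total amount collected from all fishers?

Total value 47 ≥ cost 28, so it is built.
Fisher 1: others sum to 25; max(0, 28 - 25) = 3.
Fisher 2: others sum to 42; max(0, 28 - 42) = 0.
Fisher 3: others sum to 27; max(0, 28 - 27) = 1.
Total collected = 3 + 0 + 1 = 4.

4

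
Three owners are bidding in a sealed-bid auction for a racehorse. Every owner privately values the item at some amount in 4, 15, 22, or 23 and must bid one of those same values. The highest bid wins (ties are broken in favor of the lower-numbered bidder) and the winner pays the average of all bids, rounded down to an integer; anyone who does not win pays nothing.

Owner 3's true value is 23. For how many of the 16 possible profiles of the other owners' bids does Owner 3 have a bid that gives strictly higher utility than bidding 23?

Others bid (4, 4): truth gives 13; bid 15 gives 16 > 13. Violating.
Others bid (4, 15): truth gives 9; bid 22 gives 10 > 9. Violating.
Others bid (15, 4): truth gives 9; bid 22 gives 10 > 9. Violating.
Others bid (4, 22): truth gives 7; no alternative beats it.
Others bid (4, 23): truth gives 0; no alternative beats it.
(Checking all 16 profiles: 3 have a profitable deviation, 13 do not.)

3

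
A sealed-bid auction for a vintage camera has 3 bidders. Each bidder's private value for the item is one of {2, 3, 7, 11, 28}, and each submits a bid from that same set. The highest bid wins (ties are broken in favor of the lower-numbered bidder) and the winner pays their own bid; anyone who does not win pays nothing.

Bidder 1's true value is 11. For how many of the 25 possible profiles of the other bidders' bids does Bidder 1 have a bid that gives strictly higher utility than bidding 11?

Others bid (2, 2): truth gives 0; bid 2 gives 9 > 0. Violating.
Others bid (2, 3): truth gives 0; bid 3 gives 8 > 0. Violating.
Others bid (2, 7): truth gives 0; bid 7 gives 4 > 0. Violating.
Others bid (3, 2): truth gives 0; bid 3 gives 8 > 0. Violating.
Others bid (2, 11): truth gives 0; no alternative beats it.
Others bid (2, 28): truth gives 0; no alternative beats it.
(Checking all 25 profiles: 9 have a profitable deviation, 16 do not.)

9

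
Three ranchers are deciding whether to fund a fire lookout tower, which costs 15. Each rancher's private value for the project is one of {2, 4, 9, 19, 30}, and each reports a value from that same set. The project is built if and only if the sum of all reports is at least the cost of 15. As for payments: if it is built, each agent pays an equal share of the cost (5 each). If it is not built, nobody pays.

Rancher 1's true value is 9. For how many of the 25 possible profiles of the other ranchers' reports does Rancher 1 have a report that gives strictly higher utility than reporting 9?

1

Others report (2, 2): truth gives 0; report 19 gives 4 > 0. Violating.
Others report (2, 4): truth gives 4; no alternative beats it.
Others report (2, 9): truth gives 4; no alternative beats it.
(Checking all 25 profiles: 1 has a profitable deviation, 24 do not.)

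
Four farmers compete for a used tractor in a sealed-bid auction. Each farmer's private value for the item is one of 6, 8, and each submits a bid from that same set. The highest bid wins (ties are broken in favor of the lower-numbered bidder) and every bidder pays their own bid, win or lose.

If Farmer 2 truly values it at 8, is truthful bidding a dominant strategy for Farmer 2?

Consider the case where Farmer 1 bids 8, Farmer 3 bids 6 and Farmer 4 bids 6.
Truthful bid 8: loses but pays 8, utility -8.
Bid 6 instead: loses but pays 6, utility -6.
Since -6 > -8, bidding 6 is strictly better here, so truthful bidding is not dominant.

No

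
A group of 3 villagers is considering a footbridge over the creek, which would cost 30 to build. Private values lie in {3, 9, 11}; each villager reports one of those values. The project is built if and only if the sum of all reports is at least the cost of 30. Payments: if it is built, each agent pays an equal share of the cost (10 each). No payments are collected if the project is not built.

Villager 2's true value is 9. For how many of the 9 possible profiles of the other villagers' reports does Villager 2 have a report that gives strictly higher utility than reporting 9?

1

Others report (11, 11): truth gives -1; report 3 gives 0 > -1. Violating.
Others report (3, 3): truth gives 0; no alternative beats it.
Others report (3, 9): truth gives 0; no alternative beats it.
(Checking all 9 profiles: 1 has a profitable deviation, 8 do not.)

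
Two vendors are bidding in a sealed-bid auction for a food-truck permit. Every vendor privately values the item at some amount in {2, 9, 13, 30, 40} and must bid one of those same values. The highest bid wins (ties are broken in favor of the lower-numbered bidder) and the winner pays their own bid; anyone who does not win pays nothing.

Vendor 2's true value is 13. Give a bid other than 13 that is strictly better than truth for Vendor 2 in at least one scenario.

9

Suppose Vendor 1 bids 2.
Bid 13: wins, pays 13, utility 13 - 13 = 0.
Bid 9: wins, pays 9, utility 13 - 9 = 4.
So bidding 9 beats truth here (4 > 0).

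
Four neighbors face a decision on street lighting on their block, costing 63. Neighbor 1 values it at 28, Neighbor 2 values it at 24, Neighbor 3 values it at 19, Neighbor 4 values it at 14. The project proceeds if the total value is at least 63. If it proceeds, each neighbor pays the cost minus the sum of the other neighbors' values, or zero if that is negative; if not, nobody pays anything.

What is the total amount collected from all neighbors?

Total value 85 ≥ cost 63, so it is built.
Neighbor 1: others sum to 57; max(0, 63 - 57) = 6.
Neighbor 2: others sum to 61; max(0, 63 - 61) = 2.
Neighbor 3: others sum to 66; max(0, 63 - 66) = 0.
Neighbor 4: others sum to 71; max(0, 63 - 71) = 0.
Total collected = 6 + 2 + 0 + 0 = 8.

8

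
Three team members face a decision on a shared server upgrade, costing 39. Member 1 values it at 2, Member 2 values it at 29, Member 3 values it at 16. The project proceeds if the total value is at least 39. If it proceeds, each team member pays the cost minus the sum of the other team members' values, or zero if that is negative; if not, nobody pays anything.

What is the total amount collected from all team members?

Total value 47 ≥ cost 39, so it is built.
Member 1: others sum to 45; max(0, 39 - 45) = 0.
Member 2: others sum to 18; max(0, 39 - 18) = 21.
Member 3: others sum to 31; max(0, 39 - 31) = 8.
Total collected = 0 + 21 + 8 = 29.

29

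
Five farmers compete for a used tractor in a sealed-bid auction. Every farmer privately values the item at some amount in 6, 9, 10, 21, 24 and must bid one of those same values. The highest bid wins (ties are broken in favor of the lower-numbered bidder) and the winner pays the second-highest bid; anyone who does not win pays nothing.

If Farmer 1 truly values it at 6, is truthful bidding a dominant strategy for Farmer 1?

Yes

Check each profile of the others' bids and compare truth against every alternative bid.
Others bid (6, 6, 6, 9): truth gives 0, best alternative gives -3.
Others bid (6, 6, 9, 6): truth gives 0, best alternative gives -3.
Others bid (6, 6, 9, 9): truth gives 0, best alternative gives -3.
Others bid (6, 9, 6, 6): truth gives 0, best alternative gives -3.
Others bid (6, 9, 6, 9): truth gives 0, best alternative gives -3.
Others bid (6, 9, 9, 6): truth gives 0, best alternative gives -3.
(Remaining 619 profiles checked similarly; truth is weakly best in each.)
In every case the truthful bid is at least as good as any alternative, so it is a dominant strategy.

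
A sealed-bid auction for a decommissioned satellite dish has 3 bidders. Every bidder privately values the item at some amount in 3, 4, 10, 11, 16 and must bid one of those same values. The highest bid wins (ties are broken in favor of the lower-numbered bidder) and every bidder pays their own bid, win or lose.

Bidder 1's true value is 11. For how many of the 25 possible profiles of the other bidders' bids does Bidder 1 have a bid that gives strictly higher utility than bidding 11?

18

Others bid (3, 3): truth gives 0; bid 3 gives 8 > 0. Violating.
Others bid (3, 4): truth gives 0; bid 4 gives 7 > 0. Violating.
Others bid (3, 10): truth gives 0; bid 10 gives 1 > 0. Violating.
Others bid (3, 16): truth gives -11; bid 3 gives -3 > -11. Violating.
Others bid (3, 11): truth gives 0; no alternative beats it.
Others bid (4, 11): truth gives 0; no alternative beats it.
(Checking all 25 profiles: 18 have a profitable deviation, 7 do not.)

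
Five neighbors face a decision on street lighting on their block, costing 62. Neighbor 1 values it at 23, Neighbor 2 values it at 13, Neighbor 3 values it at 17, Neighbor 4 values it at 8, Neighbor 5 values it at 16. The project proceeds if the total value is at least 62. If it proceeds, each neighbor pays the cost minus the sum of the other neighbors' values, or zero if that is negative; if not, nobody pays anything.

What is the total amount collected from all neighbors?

11

Total value 77 ≥ cost 62, so it is built.
Neighbor 1: others sum to 54; max(0, 62 - 54) = 8.
Neighbor 2: others sum to 64; max(0, 62 - 64) = 0.
Neighbor 3: others sum to 60; max(0, 62 - 60) = 2.
Neighbor 4: others sum to 69; max(0, 62 - 69) = 0.
Neighbor 5: others sum to 61; max(0, 62 - 61) = 1.
Total collected = 8 + 0 + 2 + 0 + 1 = 11.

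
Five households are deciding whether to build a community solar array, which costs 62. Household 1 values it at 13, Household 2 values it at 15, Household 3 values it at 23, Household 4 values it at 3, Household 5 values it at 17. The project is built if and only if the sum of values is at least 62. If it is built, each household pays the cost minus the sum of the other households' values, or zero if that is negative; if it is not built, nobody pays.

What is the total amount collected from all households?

Total value 71 ≥ cost 62, so it is built.
Household 1: others sum to 58; max(0, 62 - 58) = 4.
Household 2: others sum to 56; max(0, 62 - 56) = 6.
Household 3: others sum to 48; max(0, 62 - 48) = 14.
Household 4: others sum to 68; max(0, 62 - 68) = 0.
Household 5: others sum to 54; max(0, 62 - 54) = 8.
Total collected = 4 + 6 + 14 + 0 + 8 = 32.

32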